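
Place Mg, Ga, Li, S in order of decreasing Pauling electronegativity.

Li is in period 2, group 1; Mg is in period 3, group 2; S is in period 3, group 16; Ga is in period 4, group 13.
Smaller atoms with higher effective nuclear charge are more electronegative.
Neither a single period nor a single group — weigh both effects.
Mg > Li: period and group pull opposite ways; the across-period shift dominates (1.31 vs 0.98).
Ga > Mg: the two effects oppose for this pair; the across-period effect wins (1.81 vs 1.31).
S > Ga: relative to Ga, both the across-period and down-group shifts push S's electronegativity up.
Approximate values (Pauling): Li 0.98, Mg 1.31, S 2.58, Ga 1.81.
So from highest to lowest: S > Ga > Mg > Li.

S > Ga > Mg > Li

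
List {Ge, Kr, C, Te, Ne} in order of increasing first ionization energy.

Ge < Te < C < Kr < Ne

C is in period 2, group 14; Ne is in period 2, group 18; Ge is in period 4, group 14; Kr is in period 4, group 18; Te is in period 5, group 16.
First ionization energy rises across a period (greater Z_eff holds electrons more tightly) and falls down a group (valence electrons are farther from the nucleus).
These span different periods and groups, so the two trends combine.
Te > Ge: period and group pull opposite ways; the across-period shift dominates (869 vs 762 kJ/mol).
C > Te: the two effects oppose for this pair; the down-group effect wins (1086 vs 869 kJ/mol).
Kr > C: period and group pull opposite ways; the across-period shift dominates (1351 vs 1086 kJ/mol).
Ne > Kr: Ne sits above Kr in group 18, so the down-group effect alone puts Ne higher.
Tabulated first ionization energy (kJ/mol): C 1086, Ne 2081, Ge 762, Kr 1351, Te 869.
So from lowest to highest: Ge < Te < C < Kr < Ne.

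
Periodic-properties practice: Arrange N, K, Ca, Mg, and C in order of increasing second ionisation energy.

Ca < Mg < C < N < K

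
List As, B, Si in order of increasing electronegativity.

Si, B, As

B is in period 2, group 13; Si is in period 3, group 14; As is in period 4, group 15.
Atoms toward the upper right of the periodic table pull bonding electrons most strongly.
A diagonal step moves right (one effect) and down (the opposite effect) at once.
B > Si: the two effects oppose for this pair; the down-group effect wins (2.04 vs 1.90).
As > B: the two effects oppose for this pair; the across-period effect wins (2.18 vs 2.04).
Tabulated electronegativity (Pauling): B 2.04, Si 1.90, As 2.18.
So from lowest to highest: Si < B < As.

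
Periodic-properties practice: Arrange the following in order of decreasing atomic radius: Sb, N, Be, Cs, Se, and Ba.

Cs > Ba > Sb > Se > Be > N

Across a period the added protons contract the valence shell; down a group each new principal shell makes the atom larger.
These span different periods and groups, so the two trends combine.
Be > N: Be lies to the left of N in period 2, so the across-period effect alone puts Be larger.
Se > Be: period and group pull opposite ways; the down-group shift dominates (116 vs 102 pm).
Sb > Se: relative to Se, both the across-period and down-group shifts push Sb's atomic radius up.
Ba > Sb: relative to Sb, both the across-period and down-group shifts push Ba's atomic radius up.
Cs > Ba: Cs lies to the left of Ba in period 6, so the across-period effect alone puts Cs larger.
Approximate values (pm): Be 102, N 71, Se 116, Sb 140, Cs 232, Ba 196.
So from largest to smallest: Cs > Ba > Sb > Se > Be > N.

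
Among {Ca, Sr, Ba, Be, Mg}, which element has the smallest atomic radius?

Be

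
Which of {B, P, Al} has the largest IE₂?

B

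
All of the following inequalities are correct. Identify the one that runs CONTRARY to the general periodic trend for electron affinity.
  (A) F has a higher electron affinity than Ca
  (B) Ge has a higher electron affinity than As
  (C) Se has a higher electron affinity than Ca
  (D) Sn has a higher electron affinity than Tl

The general trend: electron affinity increases across a period and decreases down a group.
(A) F (period 2, group 17) vs Ca (period 4, group 2): the stated order agrees with the simple trend.
(B) Ge (period 4, group 14) vs As (period 4, group 15): the stated order contradicts the simple trend.
(C) Se (period 4, group 16) vs Ca (period 4, group 2): the stated order agrees with the simple trend.
(D) Sn (period 5, group 14) vs Tl (period 6, group 13): the stated order agrees with the simple trend.
The exception is (B): adding an electron to As's half-filled 4p³ is unfavourable, so Ge (4p²) has the more exothermic EA.

(B)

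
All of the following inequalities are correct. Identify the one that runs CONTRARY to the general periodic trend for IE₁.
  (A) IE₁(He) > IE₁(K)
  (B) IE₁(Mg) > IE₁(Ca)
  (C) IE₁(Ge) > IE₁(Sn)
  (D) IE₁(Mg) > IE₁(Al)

(D)

The general trend: IE₁ increases across a period and decreases down a group.
(A) He (period 1, group 18) vs K (period 4, group 1): the stated order agrees with the simple trend.
(B) Mg (period 3, group 2) vs Ca (period 4, group 2): the stated order agrees with the simple trend.
(C) Ge (period 4, group 14) vs Sn (period 5, group 14): the stated order agrees with the simple trend.
(D) Mg (period 3, group 2) vs Al (period 3, group 13): the stated order contradicts the simple trend.
The exception is (D): Al's single 3p electron is easier to remove than one from Mg's filled 3s².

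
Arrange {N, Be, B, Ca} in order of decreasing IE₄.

B > Be > N > Ca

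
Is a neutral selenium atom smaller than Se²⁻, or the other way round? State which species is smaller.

Se

Forming Se²⁻ adds 2 electrons to Se. More electron–electron repulsion in the same shell, with unchanged nuclear charge, lets the cloud expand.
An anion is larger than its parent atom: Se²⁻ > Se.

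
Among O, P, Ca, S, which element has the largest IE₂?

O

After 1 electron has been removed, what remains? O⁺ still has 5 valence electrons; P⁺ still has 4 valence electrons; Ca⁺ still has 1 valence electron; S⁺ still has 5 valence electrons.
All are still removing valence electrons, so compare the +1 ions as you would atoms: IE_2 generally rises across a period (higher Z_eff) and falls down a group (larger shell), subject to the usual subshell exceptions.
Valence configurations: O⁺ [He]2s²2p³, P⁺ [Ne]3s²3p², Ca⁺ [Ar]4s¹, S⁺ [Ne]3s²3p³.
Approximate IE_2 values (kJ/mol): O 3388, P 1907, Ca 1145, S 2252.
Overall IE_2 order: Ca < P < S < O.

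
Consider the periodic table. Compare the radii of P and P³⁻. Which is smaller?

Forming P³⁻ adds 3 electrons to P. More electron–electron repulsion in the same shell, with unchanged nuclear charge, lets the cloud expand.
An anion is larger than its parent atom: P³⁻ > P.

P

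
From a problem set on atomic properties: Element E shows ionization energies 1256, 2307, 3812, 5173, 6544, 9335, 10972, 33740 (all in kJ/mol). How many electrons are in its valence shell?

Look for the largest jump between consecutive ionization energies: IE8/IE7 ≈ 3.1, far larger than any earlier ratio.
That jump marks the point where a core electron is being removed. So the atom has 7 valence electrons.

7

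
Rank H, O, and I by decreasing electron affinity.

Adding an electron releases more energy for atoms nearer the top right (short of the noble gases).
Neither a single period nor a single group — weigh both effects.
O > H: the two effects oppose for this pair; the across-period effect wins (141 vs 73 kJ/mol).
I > O: the two effects oppose for this pair; the across-period effect wins (295 vs 141 kJ/mol).
Approximate values (kJ/mol): H 73, O 141, I 295.
So from highest to lowest: I > O > H.

I > O > H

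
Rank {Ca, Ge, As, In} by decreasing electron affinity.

Ge > As > In > Ca

Ca is in period 4, group 2; Ge is in period 4, group 14; As is in period 4, group 15; In is in period 5, group 13.
EA tends to increase across a period and decrease down a group, though the pattern is less regular than for IE or radius.
Neither a single period nor a single group — weigh both effects.
In > Ca: period and group pull opposite ways; the across-period shift dominates (29 vs 2 kJ/mol).
As > In: both effects reinforce here, so As is clearly the higher of the two.
Ge > As: this pair runs against the simple trend — see the exception note.
Note the exception: Ge has a higher electron affinity than As, contrary to the simple trend — adding an electron to As's half-filled 4p³ is unfavourable, so Ge (4p²) has the more exothermic EA.
For reference (kJ/mol): Ca 2, Ge 119, As 78, In 29.
So from highest to lowest: Ge > As > In > Ca.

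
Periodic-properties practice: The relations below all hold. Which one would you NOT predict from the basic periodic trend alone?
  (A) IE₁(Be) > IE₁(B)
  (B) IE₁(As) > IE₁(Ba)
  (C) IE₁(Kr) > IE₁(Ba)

(A)

The general trend: IE₁ increases across a period and decreases down a group.
(A) Be (period 2, group 2) vs B (period 2, group 13): the stated order contradicts the simple trend.
(B) As (period 4, group 15) vs Ba (period 6, group 2): the stated order agrees with the simple trend.
(C) Kr (period 4, group 18) vs Ba (period 6, group 2): the stated order agrees with the simple trend.
The exception is (A): removing B's lone 2p electron is easier than breaking Be's filled 2s².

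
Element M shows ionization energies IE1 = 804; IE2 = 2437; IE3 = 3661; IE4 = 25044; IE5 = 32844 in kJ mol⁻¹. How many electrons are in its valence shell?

3

Look for the largest jump between consecutive ionization energies: IE4/IE3 ≈ 6.8, far larger than any earlier ratio.
That jump marks the point where a core electron is being removed. So the atom has 3 valence electrons.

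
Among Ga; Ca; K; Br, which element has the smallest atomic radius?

K is in period 4, group 1; Ca is in period 4, group 2; Ga is in period 4, group 13; Br is in period 4, group 17.
Radius decreases left→right (rising Z_eff, same n) and increases top→bottom (higher n).
All lie in period 4, so atomic radius increases right to left.
The smallest atomic radius among these belongs to Br.

Br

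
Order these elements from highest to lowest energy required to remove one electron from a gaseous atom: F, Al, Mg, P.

F is in period 2, group 17; Mg is in period 3, group 2; Al is in period 3, group 13; P is in period 3, group 15.
IE₁ increases left→right with effective nuclear charge and decreases top→bottom as the valence shell moves farther out.
These span different periods and groups, so the two trends combine.
Mg > Al: this pair runs against the simple trend — see the exception note.
P > Mg: P lies to the right of Mg in period 3, so the across-period effect alone puts P higher.
F > P: relative to P, both the across-period and down-group shifts push F's first ionization energy up.
Note the exception: Mg has a higher first ionization energy than Al, contrary to the simple trend — Al's single 3p electron is easier to remove than one from Mg's filled 3s².
Approximate values (kJ/mol): F 1681, Mg 738, Al 578, P 1012.
So from highest to lowest: F > P > Mg > Al.

F > P > Mg > Al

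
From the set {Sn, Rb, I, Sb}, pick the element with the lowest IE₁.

Rb

Rb is in period 5, group 1; Sn is in period 5, group 14; Sb is in period 5, group 15; I is in period 5, group 17.
First ionization energy rises across a period (greater Z_eff holds electrons more tightly) and falls down a group (valence electrons are farther from the nucleus).
All lie in period 5, so first ionization energy increases left to right.
The lowest IE₁ among these belongs to Rb.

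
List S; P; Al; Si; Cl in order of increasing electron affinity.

Al < P < Si < S < Cl

Electron affinity generally becomes more exothermic across a period toward the halogens and less exothermic down a group.
All lie in period 3; the across-period trend (electron affinity increases left to right) applies, with the exception below.
Note the exception: Si has a higher electron affinity than P, contrary to the simple trend — adding an electron to P's half-filled 3p³ is unfavourable, so Si (3p²) has the more exothermic EA.
For reference (kJ/mol): Al 42, Si 134, P 72, S 200, Cl 349.
So from lowest to highest: Al < P < Si < S < Cl.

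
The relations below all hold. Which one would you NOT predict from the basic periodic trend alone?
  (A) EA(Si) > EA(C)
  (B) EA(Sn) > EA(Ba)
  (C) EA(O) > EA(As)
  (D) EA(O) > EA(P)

The general trend: electron affinity increases across a period and decreases down a group.
(A) Si (period 3, group 14) vs C (period 2, group 14): the stated order contradicts the simple trend.
(B) Sn (period 5, group 14) vs Ba (period 6, group 2): the stated order agrees with the simple trend.
(C) O (period 2, group 16) vs As (period 4, group 15): the stated order agrees with the simple trend.
(D) O (period 2, group 16) vs P (period 3, group 15): the stated order agrees with the simple trend.
The exception is (A): Si's larger, more diffuse 3p orbitals accept an added electron slightly more readily than C's compact 2p.

(A)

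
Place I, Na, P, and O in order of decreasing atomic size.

Na > I > P > O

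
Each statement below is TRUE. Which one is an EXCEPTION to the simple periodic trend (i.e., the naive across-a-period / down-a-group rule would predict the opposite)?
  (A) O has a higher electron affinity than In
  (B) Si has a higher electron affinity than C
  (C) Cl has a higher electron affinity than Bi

(B)

The general trend: electron affinity increases across a period and decreases down a group.
(A) O (period 2, group 16) vs In (period 5, group 13): the stated order agrees with the simple trend.
(B) Si (period 3, group 14) vs C (period 2, group 14): the stated order contradicts the simple trend.
(C) Cl (period 3, group 17) vs Bi (period 6, group 15): the stated order agrees with the simple trend.
The exception is (B): Si's larger, more diffuse 3p orbitals accept an added electron slightly more readily than C's compact 2p.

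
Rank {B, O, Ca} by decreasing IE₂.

IE_2 is the cost of taking one more electron from the +1 cation: B⁺ still has 2 valence electrons; O⁺ still has 5 valence electrons; Ca⁺ still has 1 valence electron.
All are still removing valence electrons, so compare the +1 ions as you would atoms: IE_2 generally rises across a period (higher Z_eff) and falls down a group (larger shell), subject to the usual subshell exceptions.
Valence configurations: B⁺ [He]2s², O⁺ [He]2s²2p³, Ca⁺ [Ar]4s¹.
The numbers (kJ/mol): B 2427, O 3388, Ca 1145.
Hence IE_2: Ca < B < O.

O, B, Ca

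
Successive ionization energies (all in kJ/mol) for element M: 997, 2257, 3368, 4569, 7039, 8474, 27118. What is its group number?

Look for the largest jump between consecutive ionization energies: IE7/IE6 ≈ 3.2, far larger than any earlier ratio.
That jump marks the point where a core electron is being removed. So the atom has 6 valence electrons.
A main-group element with 6 valence electrons is in group 16.

Group 16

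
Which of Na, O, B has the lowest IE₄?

Consider each +3 ion: Na³⁺ is already 2 electrons into the core; O³⁺ still has 3 valence electrons; B³⁺ is the bare [He] core.
Core electrons are held far more tightly than valence electrons, so Na and B top the IE_4 order.
Approximate IE_4 values (kJ/mol): Na 9543, O 7469, B 25026.
Hence IE_4: O < Na < B.

O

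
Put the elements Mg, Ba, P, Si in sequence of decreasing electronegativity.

Mg is in period 3, group 2; Si is in period 3, group 14; P is in period 3, group 15; Ba is in period 6, group 2.
Smaller atoms with higher effective nuclear charge are more electronegative.
These span different periods and groups, so the two trends combine.
Mg > Ba: Mg sits above Ba in group 2, so the down-group effect alone puts Mg higher.
Si > Mg: both are in period 3; the period trend gives Si the larger value.
P > Si: both are in period 3; the period trend gives P the larger value.
Approximate values (Pauling): Mg 1.31, Si 1.90, P 2.19, Ba 0.89.
So from highest to lowest: P > Si > Mg > Ba.

P, Si, Mg, Ba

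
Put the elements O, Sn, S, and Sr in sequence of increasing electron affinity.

Sr, Sn, O, S

O is in period 2, group 16; S is in period 3, group 16; Sr is in period 5, group 2; Sn is in period 5, group 14.
Adding an electron releases more energy for atoms nearer the top right (short of the noble gases).
Here both period and group differ, so the two effects have to be weighed against each other.
Sn > Sr: Sn lies to the right of Sr in period 5, so the across-period effect alone puts Sn higher.
O > Sn: relative to Sn, both the across-period and down-group shifts push O's electron affinity up.
S > O: this pair runs against the simple trend — see the exception note.
Note the exception: S has a higher electron affinity than O, contrary to the simple trend — the compact 2p subshell of O repels the added electron more than S's larger 3p does.
For reference (kJ/mol): O 141, S 200, Sr 5, Sn 107.
So from lowest to highest: Sr < Sn < O < S.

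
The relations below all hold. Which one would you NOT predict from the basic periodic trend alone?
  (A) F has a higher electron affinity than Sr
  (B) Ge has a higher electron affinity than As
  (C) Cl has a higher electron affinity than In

The general trend: electron affinity increases across a period and decreases down a group.
(A) F (period 2, group 17) vs Sr (period 5, group 2): the stated order agrees with the simple trend.
(B) Ge (period 4, group 14) vs As (period 4, group 15): the stated order contradicts the simple trend.
(C) Cl (period 3, group 17) vs In (period 5, group 13): the stated order agrees with the simple trend.
The exception is (B): adding an electron to As's half-filled 4p³ is unfavourable, so Ge (4p²) has the more exothermic EA.

(B)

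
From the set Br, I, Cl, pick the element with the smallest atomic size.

Cl

Cl is in period 3, group 17; Br is in period 4, group 17; I is in period 5, group 17.
Across a period the added protons contract the valence shell; down a group each new principal shell makes the atom larger.
All are in group 17, so atomic radius increases down the group.
The smallest atomic size among these belongs to Cl.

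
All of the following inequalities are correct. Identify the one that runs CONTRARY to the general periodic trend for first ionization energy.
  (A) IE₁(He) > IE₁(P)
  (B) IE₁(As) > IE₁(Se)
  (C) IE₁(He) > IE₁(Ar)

The general trend: first ionization energy increases across a period and decreases down a group.
(A) He (period 1, group 18) vs P (period 3, group 15): the stated order agrees with the simple trend.
(B) As (period 4, group 15) vs Se (period 4, group 16): the stated order contradicts the simple trend.
(C) He (period 1, group 18) vs Ar (period 3, group 18): the stated order agrees with the simple trend.
The exception is (B): Se (4p⁴) ionizes more easily than half-filled As (4p³).

(B)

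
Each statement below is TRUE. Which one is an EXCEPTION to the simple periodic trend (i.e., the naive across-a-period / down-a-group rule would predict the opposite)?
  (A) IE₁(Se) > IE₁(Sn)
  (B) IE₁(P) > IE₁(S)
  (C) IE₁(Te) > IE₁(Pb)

(B)

The general trend: first ionization energy increases across a period and decreases down a group.
(A) Se (period 4, group 16) vs Sn (period 5, group 14): the stated order agrees with the simple trend.
(B) P (period 3, group 15) vs S (period 3, group 16): the stated order contradicts the simple trend.
(C) Te (period 5, group 16) vs Pb (period 6, group 14): the stated order agrees with the simple trend.
The exception is (B): S (3p⁴) ionizes more easily than half-filled P (3p³) because the paired 3p electron in S is pushed out by e⁻–e⁻ repulsion.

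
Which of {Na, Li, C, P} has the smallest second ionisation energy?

After 1 electron has been removed, what remains? Na⁺ is the bare [Ne] core; Li⁺ is the bare [He] core; C⁺ still has 3 valence electrons; P⁺ still has 4 valence electrons.
Pulling an electron out of a noble-gas core costs far more than removing a remaining valence electron, so Na and Li sit at the high end of IE_2.
Valence configurations: C⁺ [He]2s²2p¹, P⁺ [Ne]3s²3p².
Tabulated IE_2 (kJ/mol): Na 4562, Li 7298, C 2353, P 1907.
So the second ionization energies run P < C < Na < Li.

P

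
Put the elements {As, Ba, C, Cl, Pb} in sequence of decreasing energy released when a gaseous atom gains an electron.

EA tends to increase across a period and decrease down a group, though the pattern is less regular than for IE or radius.
Neither a single period nor a single group — weigh both effects.
Pb > Ba: Pb lies to the right of Ba in period 6, so the across-period effect alone puts Pb higher.
As > Pb: relative to Pb, both the across-period and down-group shifts push As's electron affinity up.
C > As: period and group pull opposite ways; the down-group shift dominates (122 vs 78 kJ/mol).
Cl > C: period and group pull opposite ways; the across-period shift dominates (349 vs 122 kJ/mol).
Tabulated electron affinity (kJ/mol): C 122, Cl 349, As 78, Ba 14, Pb 35.
So from highest to lowest: Cl > C > As > Pb > Ba.

Cl, C, As, Pb, Ba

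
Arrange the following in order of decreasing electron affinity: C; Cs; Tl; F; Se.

C is in period 2, group 14; F is in period 2, group 17; Se is in period 4, group 16; Cs is in period 6, group 1; Tl is in period 6, group 13.
Atoms with high Z_eff and room in the valence shell (especially the halogens) have the most exothermic electron affinities.
These span different periods and groups, so the two trends combine.
Cs > Tl: this pair runs against the simple trend — see the exception note.
C > Cs: relative to Cs, both the across-period and down-group shifts push C's electron affinity up.
Se > C: the two effects oppose for this pair; the across-period effect wins (195 vs 122 kJ/mol).
F > Se: relative to Se, both the across-period and down-group shifts push F's electron affinity up.
Note the exception: Cs has a higher electron affinity than Tl, contrary to the simple trend — Tl's ns²np¹ configuration gives only a small electron affinity — the sparsely filled np subshell binds an added electron weakly.
For reference (kJ/mol): C 122, F 328, Se 195, Cs 46, Tl 19.
So from highest to lowest: F > Se > C > Cs > Tl.

F > Se > C > Cs > Tl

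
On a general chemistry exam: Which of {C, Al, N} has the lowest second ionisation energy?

The second ionization energy removes an electron from the +1 ion. For each element: C⁺ still has 3 valence electrons; Al⁺ still has 2 valence electrons; N⁺ still has 4 valence electrons.
All are still removing valence electrons, so compare the +1 ions as you would atoms: IE_2 generally rises across a period (higher Z_eff) and falls down a group (larger shell), subject to the usual subshell exceptions.
Valence configurations: C⁺ [He]2s²2p¹, Al⁺ [Ne]3s², N⁺ [He]2s²2p².
Approximate IE_2 values (kJ/mol): C 2353, Al 1817, N 2856.
Overall IE_2 order: Al < C < N.

Al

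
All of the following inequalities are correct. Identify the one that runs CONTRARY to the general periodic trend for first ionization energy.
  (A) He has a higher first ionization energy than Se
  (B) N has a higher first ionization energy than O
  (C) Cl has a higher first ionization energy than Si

The general trend: first ionization energy increases across a period and decreases down a group.
(A) He (period 1, group 18) vs Se (period 4, group 16): the stated order agrees with the simple trend.
(B) N (period 2, group 15) vs O (period 2, group 16): the stated order contradicts the simple trend.
(C) Cl (period 3, group 17) vs Si (period 3, group 14): the stated order agrees with the simple trend.
The exception is (B): pairing an electron in O's 2p⁴ costs repulsion energy, so O ionizes more easily than half-filled N (2p³).

(B)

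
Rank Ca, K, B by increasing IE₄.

After 3 electrons have been removed, what remains? Ca³⁺ is already 1 electron into the core; K³⁺ is already 2 electrons into the core; B³⁺ is the bare [He] core.
All of these are removing an electron from a noble-gas core or deeper; the smaller core (lower principal quantum number) is held far more tightly, and within a period the higher nuclear charge binds the same core more tightly.
The numbers (kJ/mol): Ca 6491, K 5877, B 25026.
So the fourth ionization energies run K < Ca < B.

K < Ca < B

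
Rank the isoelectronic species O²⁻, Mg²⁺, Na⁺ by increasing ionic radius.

All of these have 10 electrons, so size is governed by nuclear charge alone: the more protons, the stronger the pull on the same electron cloud, and the smaller the ion.
Nuclear charges: Mg²⁺ (Z=12), Na⁺ (Z=11), O²⁻ (Z=8).
Smallest to largest: Mg²⁺ < Na⁺ < O²⁻.

Mg²⁺ < Na⁺ < O²⁻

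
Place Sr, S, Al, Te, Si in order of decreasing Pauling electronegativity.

S > Te > Si > Al > Sr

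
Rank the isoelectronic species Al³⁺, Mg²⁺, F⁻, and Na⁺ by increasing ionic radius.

All of these have 10 electrons, so size is governed by nuclear charge alone: the more protons, the stronger the pull on the same electron cloud, and the smaller the ion.
Nuclear charges: Al³⁺ (Z=13), Mg²⁺ (Z=12), Na⁺ (Z=11), F⁻ (Z=9).
Smallest to largest: Al³⁺ < Mg²⁺ < Na⁺ < F⁻.

Al³⁺ < Mg²⁺ < Na⁺ < F⁻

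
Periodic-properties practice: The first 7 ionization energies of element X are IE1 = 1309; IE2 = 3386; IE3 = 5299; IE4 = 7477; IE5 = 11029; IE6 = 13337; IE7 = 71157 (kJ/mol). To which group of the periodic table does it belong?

Group 16

Look for the largest jump between consecutive ionization energies: IE7/IE6 ≈ 5.3, far larger than any earlier ratio.
That jump marks the point where a core electron is being removed. So the atom has 6 valence electrons.
A main-group element with 6 valence electrons is in group 16.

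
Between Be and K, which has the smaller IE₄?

After 3 electrons have been removed, what remains? Be³⁺ is already 1 electron into the core; K³⁺ is already 2 electrons into the core.
All of these are removing an electron from a noble-gas core or deeper; the smaller core (lower principal quantum number) is held far more tightly, and within a period the higher nuclear charge binds the same core more tightly.
The numbers (kJ/mol): Be 21007, K 5877.
Putting it together, IE_4: K < Be.

K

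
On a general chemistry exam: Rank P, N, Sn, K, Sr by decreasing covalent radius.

K > Sr > Sn > P > N

Radius decreases left→right (rising Z_eff, same n) and increases top→bottom (higher n).
Neither a single period nor a single group — weigh both effects.
P > N: they share group 15; the group trend gives P the larger value.
Sn > P: relative to P, both the across-period and down-group shifts push Sn's atomic radius up.
Sr > Sn: both are in period 5; the period trend gives Sr the larger value.
K > Sr: period and group pull opposite ways; the across-period shift dominates (196 vs 185 pm).
Tabulated atomic radius (pm): N 71, P 111, K 196, Sr 185, Sn 140.
So from largest to smallest: K > Sr > Sn > P > N.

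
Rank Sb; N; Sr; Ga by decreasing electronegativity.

N, Sb, Ga, Sr

N is in period 2, group 15; Ga is in period 4, group 13; Sr is in period 5, group 2; Sb is in period 5, group 15.
EN rises left→right (higher Z_eff, smaller atoms) and falls top→bottom (larger, more shielded atoms).
Neither a single period nor a single group — weigh both effects.
Ga > Sr: relative to Sr, both the across-period and down-group shifts push Ga's electronegativity up.
Sb > Ga: the two effects oppose for this pair; the across-period effect wins (2.05 vs 1.81).
N > Sb: N sits above Sb in group 15, so the down-group effect alone puts N higher.
Approximate values (Pauling): N 3.04, Ga 1.81, Sr 0.95, Sb 2.05.
So from highest to lowest: N > Sb > Ga > Sr.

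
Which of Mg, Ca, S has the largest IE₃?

Mg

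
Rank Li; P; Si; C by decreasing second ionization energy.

Li > C > P > Si

After 1 electron has been removed, what remains? Li⁺ is the bare [He] core; P⁺ still has 4 valence electrons; Si⁺ still has 3 valence electrons; C⁺ still has 3 valence electrons.
Pulling an electron out of a noble-gas core costs far more than removing a remaining valence electron, so Li sits at the high end of IE_2.
Valence configurations: P⁺ [Ne]3s²3p², Si⁺ [Ne]3s²3p¹, C⁺ [He]2s²2p¹.
Approximate IE_2 values (kJ/mol): Li 7298, P 1907, Si 1577, C 2353.
Putting it together, IE_2: Si < P < C < Li.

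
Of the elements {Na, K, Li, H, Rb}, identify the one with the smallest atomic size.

H is in period 1, group 1; Li is in period 2, group 1; Na is in period 3, group 1; K is in period 4, group 1; Rb is in period 5, group 1.
Across a period the added protons contract the valence shell; down a group each new principal shell makes the atom larger.
All are in group 1, so atomic radius increases down the group.
The smallest atomic size among these belongs to H.

H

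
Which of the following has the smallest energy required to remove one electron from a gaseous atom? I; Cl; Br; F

F is in period 2, group 17; Cl is in period 3, group 17; Br is in period 4, group 17; I is in period 5, group 17.
Removing the outermost electron gets harder across a period and easier down a group.
All are in group 17, so first ionization energy increases up the group.
The smallest energy required to remove one electron from a gaseous atom among these belongs to I.

I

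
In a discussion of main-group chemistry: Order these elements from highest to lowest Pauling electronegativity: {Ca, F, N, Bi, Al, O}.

N is in period 2, group 15; O is in period 2, group 16; F is in period 2, group 17; Al is in period 3, group 13; Ca is in period 4, group 2; Bi is in period 6, group 15.
Atoms toward the upper right of the periodic table pull bonding electrons most strongly.
Here both period and group differ, so the two effects have to be weighed against each other.
Al > Ca: both effects reinforce here, so Al is clearly the higher of the two.
Bi > Al: the two effects oppose for this pair; the across-period effect wins (2.02 vs 1.61).
N > Bi: N sits above Bi in group 15, so the down-group effect alone puts N higher.
O > N: both are in period 2; the period trend gives O the larger value.
F > O: F lies to the right of O in period 2, so the across-period effect alone puts F higher.
Tabulated electronegativity (Pauling): N 3.04, O 3.44, F 3.98, Al 1.61, Ca 1.00, Bi 2.02.
So from highest to lowest: F > O > N > Bi > Al > Ca.

F, O, N, Bi, Al, Ca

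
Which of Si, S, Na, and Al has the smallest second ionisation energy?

After 1 electron has been removed, what remains? Si⁺ still has 3 valence electrons; S⁺ still has 5 valence electrons; Na⁺ is the bare [Ne] core; Al⁺ still has 2 valence electrons.
Breaking into a closed-shell core is much more expensive than removing a leftover valence electron — Na has the largest IE_2 here.
Valence configurations: Si⁺ [Ne]3s²3p¹, S⁺ [Ne]3s²3p³, Al⁺ [Ne]3s².
Si⁺ loses a lone 3p electron whereas Al⁺ must break into a filled 3s² pair, so IE_2(Al) > IE_2(Si) even though Si has the higher nuclear charge.
Approximate IE_2 values (kJ/mol): Si 1577, S 2252, Na 4562, Al 1817.
So the second ionization energies run Si < Al < S < Na.

Si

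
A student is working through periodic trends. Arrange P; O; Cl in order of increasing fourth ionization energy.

P < Cl < O

IE_4 is the cost of taking one more electron from the +3 cation: P³⁺ still has 2 valence electrons; O³⁺ still has 3 valence electrons; Cl³⁺ still has 4 valence electrons.
All are still removing valence electrons, so compare the +3 ions as you would atoms: IE_4 generally rises across a period (higher Z_eff) and falls down a group (larger shell), subject to the usual subshell exceptions.
Valence configurations: P³⁺ [Ne]3s², O³⁺ [He]2s²2p¹, Cl³⁺ [Ne]3s²3p².
Tabulated IE_4 (kJ/mol): P 4964, O 7469, Cl 5159.
So the fourth ionization energies run P < Cl < O.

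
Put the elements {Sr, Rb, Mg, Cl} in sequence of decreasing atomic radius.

Rb, Sr, Mg, Cl

Mg is in period 3, group 2; Cl is in period 3, group 17; Rb is in period 5, group 1; Sr is in period 5, group 2.
Radius decreases left→right (rising Z_eff, same n) and increases top→bottom (higher n).
Here both period and group differ, so the two effects have to be weighed against each other.
Mg > Cl: Mg lies to the left of Cl in period 3, so the across-period effect alone puts Mg larger.
Sr > Mg: they share group 2; the group trend gives Sr the larger value.
Rb > Sr: both are in period 5; the period trend gives Rb the larger value.
Tabulated atomic radius (pm): Mg 139, Cl 99, Rb 210, Sr 185.
So from largest to smallest: Rb > Sr > Mg > Cl.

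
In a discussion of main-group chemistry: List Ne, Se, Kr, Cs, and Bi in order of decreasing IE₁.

Ne is in period 2, group 18; Se is in period 4, group 16; Kr is in period 4, group 18; Cs is in period 6, group 1; Bi is in period 6, group 15.
Removing the outermost electron gets harder across a period and easier down a group.
These span different periods and groups, so the two trends combine.
Bi > Cs: both are in period 6; the period trend gives Bi the larger value.
Se > Bi: both effects reinforce here, so Se is clearly the higher of the two.
Kr > Se: Kr lies to the right of Se in period 4, so the across-period effect alone puts Kr higher.
Ne > Kr: they share group 18; the group trend gives Ne the larger value.
Tabulated first ionization energy (kJ/mol): Ne 2081, Se 941, Kr 1351, Cs 376, Bi 703.
So from highest to lowest: Ne > Kr > Se > Bi > Cs.

Ne, Kr, Se, Bi, Cs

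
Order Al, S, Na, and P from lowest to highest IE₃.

Al < P < S < Na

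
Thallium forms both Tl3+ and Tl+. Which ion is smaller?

Tl3+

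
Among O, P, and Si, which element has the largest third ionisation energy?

O

IE_3 is the cost of taking one more electron from the +2 cation: O²⁺ still has 4 valence electrons; P²⁺ still has 3 valence electrons; Si²⁺ still has 2 valence electrons.
All are still removing valence electrons, so compare the +2 ions as you would atoms: IE_3 generally rises across a period (higher Z_eff) and falls down a group (larger shell), subject to the usual subshell exceptions.
Valence configurations: O²⁺ [He]2s²2p², P²⁺ [Ne]3s²3p¹, Si²⁺ [Ne]3s².
P²⁺ loses a lone 3p electron whereas Si²⁺ must break into a filled 3s² pair, so IE_3(Si) > IE_3(P) even though P has the higher nuclear charge.
The numbers (kJ/mol): O 5300, P 2914, Si 3232.
Hence IE_3: P < Si < O.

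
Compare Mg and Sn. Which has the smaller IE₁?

Sn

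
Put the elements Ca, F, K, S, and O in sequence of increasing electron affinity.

Ca < K < O < S < F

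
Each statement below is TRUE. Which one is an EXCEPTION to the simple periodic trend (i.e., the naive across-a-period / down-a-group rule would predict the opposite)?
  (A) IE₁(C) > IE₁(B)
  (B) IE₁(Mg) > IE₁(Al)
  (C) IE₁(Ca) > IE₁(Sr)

(B)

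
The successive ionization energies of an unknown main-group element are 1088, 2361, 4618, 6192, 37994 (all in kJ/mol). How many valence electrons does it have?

4

Look for the largest jump between consecutive ionization energies: IE5/IE4 ≈ 6.1, far larger than any earlier ratio.
That jump marks the point where a core electron is being removed. So the atom has 4 valence electrons.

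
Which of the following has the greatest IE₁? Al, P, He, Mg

He is in period 1, group 18; Mg is in period 3, group 2; Al is in period 3, group 13; P is in period 3, group 15.
Across a period the outer electron is held more tightly (higher IE₁); down a group it sits in a higher shell, more shielded, and comes off more easily.
Neither a single period nor a single group — weigh both effects.
Mg > Al: this pair runs against the simple trend — see the exception note.
P > Mg: both are in period 3; the period trend gives P the larger value.
He > P: relative to P, both the across-period and down-group shifts push He's first ionization energy up.
Note the exception: Mg has a higher first ionization energy than Al, contrary to the simple trend — Al's single 3p electron is easier to remove than one from Mg's filled 3s².
For reference (kJ/mol): He 2372, Mg 738, Al 578, P 1012.
The greatest IE₁ among these belongs to He.

He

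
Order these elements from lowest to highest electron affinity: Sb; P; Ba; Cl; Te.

Ba < P < Sb < Te < Cl

Atoms with high Z_eff and room in the valence shell (especially the halogens) have the most exothermic electron affinities.
Here both period and group differ, so the two effects have to be weighed against each other.
P > Ba: relative to Ba, both the across-period and down-group shifts push P's electron affinity up.
Sb > P: this pair runs against the simple trend — see the exception note.
Te > Sb: both are in period 5; the period trend gives Te the larger value.
Cl > Te: relative to Te, both the across-period and down-group shifts push Cl's electron affinity up.
Note the exception: Sb has a higher electron affinity than P, contrary to the simple trend — both are half-filled np³, but the pairing/repulsion penalty for the added electron shrinks as the p orbitals become larger and more diffuse down the group, and for Sb that outweighs the weaker nuclear attraction.
Tabulated electron affinity (kJ/mol): P 72, Cl 349, Sb 103, Te 190, Ba 14.
So from lowest to highest: Ba < P < Sb < Te < Cl.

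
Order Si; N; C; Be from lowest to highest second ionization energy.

Si < Be < C < N

After 1 electron has been removed, what remains? Si⁺ still has 3 valence electrons; N⁺ still has 4 valence electrons; C⁺ still has 3 valence electrons; Be⁺ still has 1 valence electron.
All are still removing valence electrons, so compare the +1 ions as you would atoms: IE_2 generally rises across a period (higher Z_eff) and falls down a group (larger shell), subject to the usual subshell exceptions.
Valence configurations: Si⁺ [Ne]3s²3p¹, N⁺ [He]2s²2p², C⁺ [He]2s²2p¹, Be⁺ [He]2s¹.
Approximate IE_2 values (kJ/mol): Si 1577, N 2856, C 2353, Be 1757.
Putting it together, IE_2: Si < Be < C < N.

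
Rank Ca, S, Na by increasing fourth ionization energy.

After 3 electrons have been removed, what remains? Ca³⁺ is already 1 electron into the core; S³⁺ still has 3 valence electrons; Na³⁺ is already 2 electrons into the core.
Core electrons are held far more tightly than valence electrons, so Ca and Na top the IE_4 order.
Tabulated IE_4 (kJ/mol): Ca 6491, S 4556, Na 9543.
Hence IE_4: S < Ca < Na.

S < Ca < Na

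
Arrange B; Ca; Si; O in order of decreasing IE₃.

The third ionization energy removes an electron from the +2 ion. For each element: B²⁺ still has 1 valence electron; Ca²⁺ is the bare [Ar] core; Si²⁺ still has 2 valence electrons; O²⁺ still has 4 valence electrons.
Usually core removal costs more than valence removal, but here the competition is close: a tightly held n=2 valence electron can cost more to remove than an n=3 core electron, so the actual values have to decide it.
Valence configurations: B²⁺ [He]2s¹, Si²⁺ [Ne]3s², O²⁺ [He]2s²2p².
The numbers (kJ/mol): B 3660, Ca 4912, Si 3232, O 5300.
Putting it together, IE_3: Si < B < Ca < O.

O > Ca > B > Si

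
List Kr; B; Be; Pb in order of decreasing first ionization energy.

Be is in period 2, group 2; B is in period 2, group 13; Kr is in period 4, group 18; Pb is in period 6, group 14.
Removing the outermost electron gets harder across a period and easier down a group.
Neither a single period nor a single group — weigh both effects.
B > Pb: period and group pull opposite ways; the down-group shift dominates (801 vs 716 kJ/mol).
Be > B: this pair runs against the simple trend — see the exception note.
Kr > Be: the two effects oppose for this pair; the across-period effect wins (1351 vs 900 kJ/mol).
Note the exception: Be has a higher first ionization energy than B, contrary to the simple trend — removing B's lone 2p electron is easier than breaking Be's filled 2s².
Approximate values (kJ/mol): Be 900, B 801, Kr 1351, Pb 716.
So from highest to lowest: Kr > Be > B > Pb.

Kr > Be > B > Pb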